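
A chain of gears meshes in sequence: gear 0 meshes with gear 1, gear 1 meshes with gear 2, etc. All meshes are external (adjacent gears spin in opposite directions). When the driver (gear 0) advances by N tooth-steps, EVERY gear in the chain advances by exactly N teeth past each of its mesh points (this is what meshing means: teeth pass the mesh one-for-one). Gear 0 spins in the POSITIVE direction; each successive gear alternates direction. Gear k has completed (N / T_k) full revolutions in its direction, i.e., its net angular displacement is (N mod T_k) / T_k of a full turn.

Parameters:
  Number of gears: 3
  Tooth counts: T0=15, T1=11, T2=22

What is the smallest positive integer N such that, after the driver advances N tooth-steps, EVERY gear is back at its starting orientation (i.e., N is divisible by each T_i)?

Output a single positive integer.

Answer: 330

Derivation:
Gear k returns to start when N is a multiple of T_k.
All gears at start simultaneously when N is a common multiple of [15, 11, 22]; the smallest such N is lcm(15, 11, 22).
Start: lcm = T0 = 15
Fold in T1=11: gcd(15, 11) = 1; lcm(15, 11) = 15 * 11 / 1 = 165 / 1 = 165
Fold in T2=22: gcd(165, 22) = 11; lcm(165, 22) = 165 * 22 / 11 = 3630 / 11 = 330
Full cycle length = 330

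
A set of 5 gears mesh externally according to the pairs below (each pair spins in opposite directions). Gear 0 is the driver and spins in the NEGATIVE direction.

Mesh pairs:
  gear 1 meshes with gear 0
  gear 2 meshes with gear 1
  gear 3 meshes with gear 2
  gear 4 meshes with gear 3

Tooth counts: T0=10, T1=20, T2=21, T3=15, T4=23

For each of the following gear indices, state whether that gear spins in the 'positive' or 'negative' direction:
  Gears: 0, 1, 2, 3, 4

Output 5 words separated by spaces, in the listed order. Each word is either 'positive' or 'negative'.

Gear 0 (driver): negative (depth 0)
  gear 1: meshes with gear 0 -> depth 1 -> positive (opposite of gear 0)
  gear 2: meshes with gear 1 -> depth 2 -> negative (opposite of gear 1)
  gear 3: meshes with gear 2 -> depth 3 -> positive (opposite of gear 2)
  gear 4: meshes with gear 3 -> depth 4 -> negative (opposite of gear 3)
Queried indices 0, 1, 2, 3, 4 -> negative, positive, negative, positive, negative

Answer: negative positive negative positive negative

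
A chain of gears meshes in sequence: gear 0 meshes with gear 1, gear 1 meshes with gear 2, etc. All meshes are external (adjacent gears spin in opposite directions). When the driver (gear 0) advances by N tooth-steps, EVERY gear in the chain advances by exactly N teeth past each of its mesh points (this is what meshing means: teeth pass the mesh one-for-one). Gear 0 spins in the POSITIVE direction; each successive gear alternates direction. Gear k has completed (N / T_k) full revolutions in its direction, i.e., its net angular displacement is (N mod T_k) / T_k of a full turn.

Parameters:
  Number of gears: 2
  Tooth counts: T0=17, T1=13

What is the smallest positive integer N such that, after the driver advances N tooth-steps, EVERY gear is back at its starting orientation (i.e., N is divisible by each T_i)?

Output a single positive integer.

Answer: 221

Derivation:
Gear k returns to start when N is a multiple of T_k.
All gears at start simultaneously when N is a common multiple of [17, 13]; the smallest such N is lcm(17, 13).
Start: lcm = T0 = 17
Fold in T1=13: gcd(17, 13) = 1; lcm(17, 13) = 17 * 13 / 1 = 221 / 1 = 221
Full cycle length = 221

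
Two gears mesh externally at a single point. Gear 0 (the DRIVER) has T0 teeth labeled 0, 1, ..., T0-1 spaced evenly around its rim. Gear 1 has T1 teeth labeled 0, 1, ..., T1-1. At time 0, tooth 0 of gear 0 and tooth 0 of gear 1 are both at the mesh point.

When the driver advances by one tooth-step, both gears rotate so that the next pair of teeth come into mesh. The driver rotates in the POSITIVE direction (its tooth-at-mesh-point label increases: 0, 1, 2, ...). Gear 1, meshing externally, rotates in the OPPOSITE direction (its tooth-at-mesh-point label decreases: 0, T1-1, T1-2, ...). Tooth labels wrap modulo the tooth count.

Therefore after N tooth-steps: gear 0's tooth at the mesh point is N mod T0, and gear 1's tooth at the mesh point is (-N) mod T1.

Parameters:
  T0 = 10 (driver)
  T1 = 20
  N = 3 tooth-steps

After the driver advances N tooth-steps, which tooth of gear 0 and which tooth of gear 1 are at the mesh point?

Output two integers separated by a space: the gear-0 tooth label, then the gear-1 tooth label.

Answer: 3 17

Derivation:
Gear 0 (driver, T0=10): tooth at mesh = N mod T0
  3 = 0 * 10 + 3, so 3 mod 10 = 3
  gear 0 tooth = 3
Gear 1 (driven, T1=20): tooth at mesh = (-N) mod T1
  3 = 0 * 20 + 3, so 3 mod 20 = 3
  (-3) mod 20 = (-3) mod 20 = 20 - 3 = 17
Mesh after 3 steps: gear-0 tooth 3 meets gear-1 tooth 17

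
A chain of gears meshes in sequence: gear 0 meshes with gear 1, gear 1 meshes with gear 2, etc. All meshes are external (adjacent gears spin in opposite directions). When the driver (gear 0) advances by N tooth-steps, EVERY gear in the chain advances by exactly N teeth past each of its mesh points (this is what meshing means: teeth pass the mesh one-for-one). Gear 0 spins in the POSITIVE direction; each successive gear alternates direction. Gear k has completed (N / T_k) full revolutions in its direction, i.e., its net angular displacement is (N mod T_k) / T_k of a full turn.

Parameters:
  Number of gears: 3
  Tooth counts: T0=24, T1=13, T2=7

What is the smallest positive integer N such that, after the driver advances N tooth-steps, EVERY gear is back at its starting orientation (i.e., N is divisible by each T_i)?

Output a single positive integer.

Gear k returns to start when N is a multiple of T_k.
All gears at start simultaneously when N is a common multiple of [24, 13, 7]; the smallest such N is lcm(24, 13, 7).
Start: lcm = T0 = 24
Fold in T1=13: gcd(24, 13) = 1; lcm(24, 13) = 24 * 13 / 1 = 312 / 1 = 312
Fold in T2=7: gcd(312, 7) = 1; lcm(312, 7) = 312 * 7 / 1 = 2184 / 1 = 2184
Full cycle length = 2184

Answer: 2184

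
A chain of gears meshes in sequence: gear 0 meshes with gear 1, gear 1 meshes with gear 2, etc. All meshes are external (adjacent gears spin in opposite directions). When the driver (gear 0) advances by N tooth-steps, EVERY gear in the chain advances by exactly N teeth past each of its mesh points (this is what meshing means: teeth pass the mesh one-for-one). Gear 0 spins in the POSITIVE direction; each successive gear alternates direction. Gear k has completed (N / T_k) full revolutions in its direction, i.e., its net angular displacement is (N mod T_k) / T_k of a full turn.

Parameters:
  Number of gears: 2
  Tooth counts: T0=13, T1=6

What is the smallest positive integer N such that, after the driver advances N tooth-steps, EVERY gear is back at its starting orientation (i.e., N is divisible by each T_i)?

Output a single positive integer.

Gear k returns to start when N is a multiple of T_k.
All gears at start simultaneously when N is a common multiple of [13, 6]; the smallest such N is lcm(13, 6).
Start: lcm = T0 = 13
Fold in T1=6: gcd(13, 6) = 1; lcm(13, 6) = 13 * 6 / 1 = 78 / 1 = 78
Full cycle length = 78

Answer: 78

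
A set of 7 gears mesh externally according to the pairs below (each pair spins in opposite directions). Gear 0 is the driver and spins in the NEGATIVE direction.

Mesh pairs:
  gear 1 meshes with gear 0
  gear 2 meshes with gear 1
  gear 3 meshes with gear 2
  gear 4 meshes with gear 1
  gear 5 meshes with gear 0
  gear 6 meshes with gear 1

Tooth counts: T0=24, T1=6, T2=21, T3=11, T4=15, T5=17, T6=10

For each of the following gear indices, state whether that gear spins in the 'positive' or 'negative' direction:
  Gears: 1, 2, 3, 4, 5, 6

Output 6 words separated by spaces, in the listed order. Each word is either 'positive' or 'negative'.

Gear 0 (driver): negative (depth 0)
  gear 1: meshes with gear 0 -> depth 1 -> positive (opposite of gear 0)
  gear 2: meshes with gear 1 -> depth 2 -> negative (opposite of gear 1)
  gear 3: meshes with gear 2 -> depth 3 -> positive (opposite of gear 2)
  gear 4: meshes with gear 1 -> depth 2 -> negative (opposite of gear 1)
  gear 5: meshes with gear 0 -> depth 1 -> positive (opposite of gear 0)
  gear 6: meshes with gear 1 -> depth 2 -> negative (opposite of gear 1)
Queried indices 1, 2, 3, 4, 5, 6 -> positive, negative, positive, negative, positive, negative

Answer: positive negative positive negative positive negative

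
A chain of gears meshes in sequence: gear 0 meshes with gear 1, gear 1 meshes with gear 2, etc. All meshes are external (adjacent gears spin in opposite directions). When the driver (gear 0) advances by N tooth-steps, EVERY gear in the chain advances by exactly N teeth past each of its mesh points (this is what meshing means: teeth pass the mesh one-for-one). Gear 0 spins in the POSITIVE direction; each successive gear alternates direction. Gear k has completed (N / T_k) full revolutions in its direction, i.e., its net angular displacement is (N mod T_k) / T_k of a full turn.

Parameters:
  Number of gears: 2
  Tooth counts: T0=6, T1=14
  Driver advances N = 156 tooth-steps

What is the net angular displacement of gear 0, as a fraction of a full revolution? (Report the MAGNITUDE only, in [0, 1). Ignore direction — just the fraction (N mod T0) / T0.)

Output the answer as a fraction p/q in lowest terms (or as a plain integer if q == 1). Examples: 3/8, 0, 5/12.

Answer: 0

Derivation:
Chain of 2 gears, tooth counts: [6, 14]
  gear 0: T0=6, direction=positive, advance = 156 mod 6 = 0 teeth = 0/6 turn
  gear 1: T1=14, direction=negative, advance = 156 mod 14 = 2 teeth = 2/14 turn
Gear 0: 156 mod 6 = 0
Fraction = 0 / 6 = 0/1 (gcd(0,6)=6) = 0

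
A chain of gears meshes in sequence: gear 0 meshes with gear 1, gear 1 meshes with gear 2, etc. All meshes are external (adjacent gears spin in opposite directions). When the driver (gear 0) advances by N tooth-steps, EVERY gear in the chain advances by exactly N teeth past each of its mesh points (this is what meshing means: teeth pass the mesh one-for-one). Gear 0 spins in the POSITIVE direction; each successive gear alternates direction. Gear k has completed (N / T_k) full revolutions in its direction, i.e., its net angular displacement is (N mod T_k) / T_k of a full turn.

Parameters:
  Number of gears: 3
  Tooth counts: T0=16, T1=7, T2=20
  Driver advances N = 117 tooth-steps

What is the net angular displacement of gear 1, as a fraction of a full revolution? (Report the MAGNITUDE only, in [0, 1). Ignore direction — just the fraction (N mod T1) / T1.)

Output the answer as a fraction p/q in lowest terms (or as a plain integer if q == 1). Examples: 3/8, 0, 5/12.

Answer: 5/7

Derivation:
Chain of 3 gears, tooth counts: [16, 7, 20]
  gear 0: T0=16, direction=positive, advance = 117 mod 16 = 5 teeth = 5/16 turn
  gear 1: T1=7, direction=negative, advance = 117 mod 7 = 5 teeth = 5/7 turn
  gear 2: T2=20, direction=positive, advance = 117 mod 20 = 17 teeth = 17/20 turn
Gear 1: 117 mod 7 = 5
Fraction = 5 / 7 = 5/7 (gcd(5,7)=1) = 5/7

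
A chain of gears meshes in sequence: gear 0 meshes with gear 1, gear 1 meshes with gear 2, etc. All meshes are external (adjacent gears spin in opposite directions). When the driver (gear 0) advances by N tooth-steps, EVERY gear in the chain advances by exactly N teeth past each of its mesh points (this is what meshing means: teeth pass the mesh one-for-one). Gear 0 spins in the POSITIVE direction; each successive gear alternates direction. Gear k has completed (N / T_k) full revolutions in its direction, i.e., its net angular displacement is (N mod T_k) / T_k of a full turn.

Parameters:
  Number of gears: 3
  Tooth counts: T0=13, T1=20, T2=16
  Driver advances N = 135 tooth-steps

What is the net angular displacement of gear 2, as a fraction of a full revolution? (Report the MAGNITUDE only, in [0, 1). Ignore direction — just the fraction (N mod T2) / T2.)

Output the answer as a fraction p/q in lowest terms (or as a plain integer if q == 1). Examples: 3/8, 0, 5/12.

Answer: 7/16

Derivation:
Chain of 3 gears, tooth counts: [13, 20, 16]
  gear 0: T0=13, direction=positive, advance = 135 mod 13 = 5 teeth = 5/13 turn
  gear 1: T1=20, direction=negative, advance = 135 mod 20 = 15 teeth = 15/20 turn
  gear 2: T2=16, direction=positive, advance = 135 mod 16 = 7 teeth = 7/16 turn
Gear 2: 135 mod 16 = 7
Fraction = 7 / 16 = 7/16 (gcd(7,16)=1) = 7/16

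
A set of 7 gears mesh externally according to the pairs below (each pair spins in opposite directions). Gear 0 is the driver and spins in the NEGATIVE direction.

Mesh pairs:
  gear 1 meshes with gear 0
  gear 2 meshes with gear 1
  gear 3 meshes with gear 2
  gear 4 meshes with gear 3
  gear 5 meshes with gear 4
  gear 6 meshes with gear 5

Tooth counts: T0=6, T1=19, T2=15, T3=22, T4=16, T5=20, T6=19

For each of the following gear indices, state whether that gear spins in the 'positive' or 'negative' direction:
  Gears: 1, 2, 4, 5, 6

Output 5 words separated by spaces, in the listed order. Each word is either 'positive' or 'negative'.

Answer: positive negative negative positive negative

Derivation:
Gear 0 (driver): negative (depth 0)
  gear 1: meshes with gear 0 -> depth 1 -> positive (opposite of gear 0)
  gear 2: meshes with gear 1 -> depth 2 -> negative (opposite of gear 1)
  gear 3: meshes with gear 2 -> depth 3 -> positive (opposite of gear 2)
  gear 4: meshes with gear 3 -> depth 4 -> negative (opposite of gear 3)
  gear 5: meshes with gear 4 -> depth 5 -> positive (opposite of gear 4)
  gear 6: meshes with gear 5 -> depth 6 -> negative (opposite of gear 5)
Queried indices 1, 2, 4, 5, 6 -> positive, negative, negative, positive, negative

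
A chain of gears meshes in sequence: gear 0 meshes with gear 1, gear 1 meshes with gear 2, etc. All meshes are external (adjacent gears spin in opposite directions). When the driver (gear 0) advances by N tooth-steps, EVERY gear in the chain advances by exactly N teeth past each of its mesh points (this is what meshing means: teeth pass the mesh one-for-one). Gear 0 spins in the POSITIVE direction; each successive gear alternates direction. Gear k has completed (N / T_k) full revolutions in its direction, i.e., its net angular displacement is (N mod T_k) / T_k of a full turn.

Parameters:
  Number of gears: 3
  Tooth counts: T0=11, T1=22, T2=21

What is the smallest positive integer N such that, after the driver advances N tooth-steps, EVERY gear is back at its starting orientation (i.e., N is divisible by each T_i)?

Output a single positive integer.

Gear k returns to start when N is a multiple of T_k.
All gears at start simultaneously when N is a common multiple of [11, 22, 21]; the smallest such N is lcm(11, 22, 21).
Start: lcm = T0 = 11
Fold in T1=22: gcd(11, 22) = 11; lcm(11, 22) = 11 * 22 / 11 = 242 / 11 = 22
Fold in T2=21: gcd(22, 21) = 1; lcm(22, 21) = 22 * 21 / 1 = 462 / 1 = 462
Full cycle length = 462

Answer: 462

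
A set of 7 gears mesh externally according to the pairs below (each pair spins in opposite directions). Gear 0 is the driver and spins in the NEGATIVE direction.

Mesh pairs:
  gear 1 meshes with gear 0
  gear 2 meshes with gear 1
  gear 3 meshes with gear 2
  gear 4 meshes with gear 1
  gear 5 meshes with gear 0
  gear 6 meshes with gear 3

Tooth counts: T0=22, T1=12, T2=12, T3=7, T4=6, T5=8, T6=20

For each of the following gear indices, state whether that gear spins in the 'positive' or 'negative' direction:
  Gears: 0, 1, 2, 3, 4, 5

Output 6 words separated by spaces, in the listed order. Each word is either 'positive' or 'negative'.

Answer: negative positive negative positive negative positive

Derivation:
Gear 0 (driver): negative (depth 0)
  gear 1: meshes with gear 0 -> depth 1 -> positive (opposite of gear 0)
  gear 2: meshes with gear 1 -> depth 2 -> negative (opposite of gear 1)
  gear 3: meshes with gear 2 -> depth 3 -> positive (opposite of gear 2)
  gear 4: meshes with gear 1 -> depth 2 -> negative (opposite of gear 1)
  gear 5: meshes with gear 0 -> depth 1 -> positive (opposite of gear 0)
  gear 6: meshes with gear 3 -> depth 4 -> negative (opposite of gear 3)
Queried indices 0, 1, 2, 3, 4, 5 -> negative, positive, negative, positive, negative, positive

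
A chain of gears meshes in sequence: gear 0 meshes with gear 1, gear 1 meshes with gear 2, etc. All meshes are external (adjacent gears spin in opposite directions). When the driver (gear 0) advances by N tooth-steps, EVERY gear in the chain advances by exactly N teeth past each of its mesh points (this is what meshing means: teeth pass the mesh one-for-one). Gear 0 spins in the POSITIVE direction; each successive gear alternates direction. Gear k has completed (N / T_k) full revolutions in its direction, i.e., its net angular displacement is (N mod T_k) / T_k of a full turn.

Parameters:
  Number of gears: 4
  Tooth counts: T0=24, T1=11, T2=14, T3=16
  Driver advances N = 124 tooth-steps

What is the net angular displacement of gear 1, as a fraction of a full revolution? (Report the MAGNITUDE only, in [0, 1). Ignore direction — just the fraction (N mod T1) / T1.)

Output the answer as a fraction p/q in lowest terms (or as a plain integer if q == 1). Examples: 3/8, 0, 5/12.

Chain of 4 gears, tooth counts: [24, 11, 14, 16]
  gear 0: T0=24, direction=positive, advance = 124 mod 24 = 4 teeth = 4/24 turn
  gear 1: T1=11, direction=negative, advance = 124 mod 11 = 3 teeth = 3/11 turn
  gear 2: T2=14, direction=positive, advance = 124 mod 14 = 12 teeth = 12/14 turn
  gear 3: T3=16, direction=negative, advance = 124 mod 16 = 12 teeth = 12/16 turn
Gear 1: 124 mod 11 = 3
Fraction = 3 / 11 = 3/11 (gcd(3,11)=1) = 3/11

Answer: 3/11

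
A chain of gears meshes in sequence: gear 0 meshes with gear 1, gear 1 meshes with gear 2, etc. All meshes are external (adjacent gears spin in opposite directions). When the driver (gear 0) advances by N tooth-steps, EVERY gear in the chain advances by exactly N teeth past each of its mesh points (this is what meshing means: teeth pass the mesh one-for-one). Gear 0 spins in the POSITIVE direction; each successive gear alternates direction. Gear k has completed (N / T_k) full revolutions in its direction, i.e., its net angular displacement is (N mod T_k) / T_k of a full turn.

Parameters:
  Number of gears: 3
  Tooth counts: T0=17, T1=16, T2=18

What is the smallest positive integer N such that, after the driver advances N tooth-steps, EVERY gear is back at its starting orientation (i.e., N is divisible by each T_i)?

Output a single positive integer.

Gear k returns to start when N is a multiple of T_k.
All gears at start simultaneously when N is a common multiple of [17, 16, 18]; the smallest such N is lcm(17, 16, 18).
Start: lcm = T0 = 17
Fold in T1=16: gcd(17, 16) = 1; lcm(17, 16) = 17 * 16 / 1 = 272 / 1 = 272
Fold in T2=18: gcd(272, 18) = 2; lcm(272, 18) = 272 * 18 / 2 = 4896 / 2 = 2448
Full cycle length = 2448

Answer: 2448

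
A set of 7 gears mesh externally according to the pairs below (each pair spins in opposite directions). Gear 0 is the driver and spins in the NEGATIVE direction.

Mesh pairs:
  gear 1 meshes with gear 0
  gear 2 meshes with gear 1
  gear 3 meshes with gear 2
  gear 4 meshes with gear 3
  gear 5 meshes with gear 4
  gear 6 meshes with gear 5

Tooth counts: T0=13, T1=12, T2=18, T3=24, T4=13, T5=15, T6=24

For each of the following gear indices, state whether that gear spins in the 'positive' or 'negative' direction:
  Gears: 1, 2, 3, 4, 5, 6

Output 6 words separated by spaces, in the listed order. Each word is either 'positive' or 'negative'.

Gear 0 (driver): negative (depth 0)
  gear 1: meshes with gear 0 -> depth 1 -> positive (opposite of gear 0)
  gear 2: meshes with gear 1 -> depth 2 -> negative (opposite of gear 1)
  gear 3: meshes with gear 2 -> depth 3 -> positive (opposite of gear 2)
  gear 4: meshes with gear 3 -> depth 4 -> negative (opposite of gear 3)
  gear 5: meshes with gear 4 -> depth 5 -> positive (opposite of gear 4)
  gear 6: meshes with gear 5 -> depth 6 -> negative (opposite of gear 5)
Queried indices 1, 2, 3, 4, 5, 6 -> positive, negative, positive, negative, positive, negative

Answer: positive negative positive negative positive negative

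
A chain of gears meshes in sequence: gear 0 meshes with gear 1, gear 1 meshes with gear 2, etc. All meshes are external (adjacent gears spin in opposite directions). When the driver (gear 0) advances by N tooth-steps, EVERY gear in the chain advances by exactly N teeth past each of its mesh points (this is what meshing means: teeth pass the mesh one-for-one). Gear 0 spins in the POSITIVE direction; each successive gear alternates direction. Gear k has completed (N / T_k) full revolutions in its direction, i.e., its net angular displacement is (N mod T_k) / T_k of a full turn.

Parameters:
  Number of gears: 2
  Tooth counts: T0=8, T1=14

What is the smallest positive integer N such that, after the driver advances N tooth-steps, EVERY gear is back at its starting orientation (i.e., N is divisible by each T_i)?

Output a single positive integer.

Answer: 56

Derivation:
Gear k returns to start when N is a multiple of T_k.
All gears at start simultaneously when N is a common multiple of [8, 14]; the smallest such N is lcm(8, 14).
Start: lcm = T0 = 8
Fold in T1=14: gcd(8, 14) = 2; lcm(8, 14) = 8 * 14 / 2 = 112 / 2 = 56
Full cycle length = 56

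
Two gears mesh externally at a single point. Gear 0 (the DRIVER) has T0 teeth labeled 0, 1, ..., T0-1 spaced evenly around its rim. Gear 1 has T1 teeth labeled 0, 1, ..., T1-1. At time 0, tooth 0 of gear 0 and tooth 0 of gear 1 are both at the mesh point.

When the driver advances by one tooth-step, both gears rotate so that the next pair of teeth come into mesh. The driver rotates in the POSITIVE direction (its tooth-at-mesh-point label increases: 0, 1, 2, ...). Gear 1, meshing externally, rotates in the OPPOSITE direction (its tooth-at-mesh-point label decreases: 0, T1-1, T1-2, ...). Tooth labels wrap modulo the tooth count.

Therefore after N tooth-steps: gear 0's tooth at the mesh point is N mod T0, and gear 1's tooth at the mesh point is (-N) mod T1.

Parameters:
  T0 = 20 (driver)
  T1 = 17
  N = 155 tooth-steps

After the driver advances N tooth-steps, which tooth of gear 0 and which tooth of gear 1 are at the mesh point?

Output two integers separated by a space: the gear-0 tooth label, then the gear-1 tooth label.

Gear 0 (driver, T0=20): tooth at mesh = N mod T0
  155 = 7 * 20 + 15, so 155 mod 20 = 15
  gear 0 tooth = 15
Gear 1 (driven, T1=17): tooth at mesh = (-N) mod T1
  155 = 9 * 17 + 2, so 155 mod 17 = 2
  (-155) mod 17 = (-2) mod 17 = 17 - 2 = 15
Mesh after 155 steps: gear-0 tooth 15 meets gear-1 tooth 15

Answer: 15 15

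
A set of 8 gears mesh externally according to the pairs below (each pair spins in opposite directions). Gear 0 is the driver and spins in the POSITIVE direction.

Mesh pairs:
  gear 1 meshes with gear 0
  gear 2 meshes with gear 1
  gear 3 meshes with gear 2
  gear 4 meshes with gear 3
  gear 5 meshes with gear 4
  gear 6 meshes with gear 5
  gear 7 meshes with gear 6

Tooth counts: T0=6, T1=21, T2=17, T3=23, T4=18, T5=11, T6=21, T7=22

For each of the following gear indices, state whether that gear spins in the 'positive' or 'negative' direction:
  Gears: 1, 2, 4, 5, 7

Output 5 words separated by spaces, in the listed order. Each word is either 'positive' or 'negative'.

Gear 0 (driver): positive (depth 0)
  gear 1: meshes with gear 0 -> depth 1 -> negative (opposite of gear 0)
  gear 2: meshes with gear 1 -> depth 2 -> positive (opposite of gear 1)
  gear 3: meshes with gear 2 -> depth 3 -> negative (opposite of gear 2)
  gear 4: meshes with gear 3 -> depth 4 -> positive (opposite of gear 3)
  gear 5: meshes with gear 4 -> depth 5 -> negative (opposite of gear 4)
  gear 6: meshes with gear 5 -> depth 6 -> positive (opposite of gear 5)
  gear 7: meshes with gear 6 -> depth 7 -> negative (opposite of gear 6)
Queried indices 1, 2, 4, 5, 7 -> negative, positive, positive, negative, negative

Answer: negative positive positive negative negative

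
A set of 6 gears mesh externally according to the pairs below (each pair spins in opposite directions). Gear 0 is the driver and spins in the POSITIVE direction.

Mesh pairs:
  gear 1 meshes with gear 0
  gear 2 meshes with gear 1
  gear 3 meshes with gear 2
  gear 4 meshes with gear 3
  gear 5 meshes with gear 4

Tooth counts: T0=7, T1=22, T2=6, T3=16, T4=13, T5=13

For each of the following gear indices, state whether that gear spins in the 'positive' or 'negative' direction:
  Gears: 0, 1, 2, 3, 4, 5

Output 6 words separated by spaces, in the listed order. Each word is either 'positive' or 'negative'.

Answer: positive negative positive negative positive negative

Derivation:
Gear 0 (driver): positive (depth 0)
  gear 1: meshes with gear 0 -> depth 1 -> negative (opposite of gear 0)
  gear 2: meshes with gear 1 -> depth 2 -> positive (opposite of gear 1)
  gear 3: meshes with gear 2 -> depth 3 -> negative (opposite of gear 2)
  gear 4: meshes with gear 3 -> depth 4 -> positive (opposite of gear 3)
  gear 5: meshes with gear 4 -> depth 5 -> negative (opposite of gear 4)
Queried indices 0, 1, 2, 3, 4, 5 -> positive, negative, positive, negative, positive, negative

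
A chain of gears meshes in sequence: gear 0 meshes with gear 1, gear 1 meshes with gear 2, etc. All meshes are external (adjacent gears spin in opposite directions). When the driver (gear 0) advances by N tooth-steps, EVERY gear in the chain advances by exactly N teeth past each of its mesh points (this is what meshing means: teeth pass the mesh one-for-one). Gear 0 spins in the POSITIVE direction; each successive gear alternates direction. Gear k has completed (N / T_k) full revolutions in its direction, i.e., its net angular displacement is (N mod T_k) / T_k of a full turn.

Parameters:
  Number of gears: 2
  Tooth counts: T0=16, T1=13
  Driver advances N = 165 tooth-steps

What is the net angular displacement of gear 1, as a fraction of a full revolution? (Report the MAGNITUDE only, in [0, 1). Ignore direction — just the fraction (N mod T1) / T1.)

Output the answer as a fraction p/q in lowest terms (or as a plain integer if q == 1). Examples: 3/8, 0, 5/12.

Chain of 2 gears, tooth counts: [16, 13]
  gear 0: T0=16, direction=positive, advance = 165 mod 16 = 5 teeth = 5/16 turn
  gear 1: T1=13, direction=negative, advance = 165 mod 13 = 9 teeth = 9/13 turn
Gear 1: 165 mod 13 = 9
Fraction = 9 / 13 = 9/13 (gcd(9,13)=1) = 9/13

Answer: 9/13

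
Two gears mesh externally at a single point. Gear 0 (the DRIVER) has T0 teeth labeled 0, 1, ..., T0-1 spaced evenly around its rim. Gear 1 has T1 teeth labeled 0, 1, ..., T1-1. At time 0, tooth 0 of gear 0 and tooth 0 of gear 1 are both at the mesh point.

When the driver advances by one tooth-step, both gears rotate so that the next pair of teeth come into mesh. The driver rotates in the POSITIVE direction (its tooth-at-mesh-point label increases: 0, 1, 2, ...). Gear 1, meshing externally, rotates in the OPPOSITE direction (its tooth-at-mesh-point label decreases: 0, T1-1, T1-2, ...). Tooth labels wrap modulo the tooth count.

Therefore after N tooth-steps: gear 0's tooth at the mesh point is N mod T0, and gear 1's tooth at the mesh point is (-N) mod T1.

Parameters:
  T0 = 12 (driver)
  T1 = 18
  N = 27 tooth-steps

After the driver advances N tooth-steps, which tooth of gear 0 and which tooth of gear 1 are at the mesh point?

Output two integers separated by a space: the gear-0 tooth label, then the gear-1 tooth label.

Gear 0 (driver, T0=12): tooth at mesh = N mod T0
  27 = 2 * 12 + 3, so 27 mod 12 = 3
  gear 0 tooth = 3
Gear 1 (driven, T1=18): tooth at mesh = (-N) mod T1
  27 = 1 * 18 + 9, so 27 mod 18 = 9
  (-27) mod 18 = (-9) mod 18 = 18 - 9 = 9
Mesh after 27 steps: gear-0 tooth 3 meets gear-1 tooth 9

Answer: 3 9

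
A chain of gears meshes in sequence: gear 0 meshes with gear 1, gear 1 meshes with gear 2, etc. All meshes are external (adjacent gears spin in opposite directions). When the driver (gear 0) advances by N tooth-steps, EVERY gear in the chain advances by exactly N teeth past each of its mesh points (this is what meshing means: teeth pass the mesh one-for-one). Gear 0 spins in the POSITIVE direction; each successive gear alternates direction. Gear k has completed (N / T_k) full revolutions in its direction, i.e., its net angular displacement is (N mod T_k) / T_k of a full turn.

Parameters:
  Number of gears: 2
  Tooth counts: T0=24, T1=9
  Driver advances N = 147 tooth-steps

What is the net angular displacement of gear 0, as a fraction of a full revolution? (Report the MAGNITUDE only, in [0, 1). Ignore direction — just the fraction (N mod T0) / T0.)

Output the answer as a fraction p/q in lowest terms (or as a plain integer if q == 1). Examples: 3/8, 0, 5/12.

Answer: 1/8

Derivation:
Chain of 2 gears, tooth counts: [24, 9]
  gear 0: T0=24, direction=positive, advance = 147 mod 24 = 3 teeth = 3/24 turn
  gear 1: T1=9, direction=negative, advance = 147 mod 9 = 3 teeth = 3/9 turn
Gear 0: 147 mod 24 = 3
Fraction = 3 / 24 = 1/8 (gcd(3,24)=3) = 1/8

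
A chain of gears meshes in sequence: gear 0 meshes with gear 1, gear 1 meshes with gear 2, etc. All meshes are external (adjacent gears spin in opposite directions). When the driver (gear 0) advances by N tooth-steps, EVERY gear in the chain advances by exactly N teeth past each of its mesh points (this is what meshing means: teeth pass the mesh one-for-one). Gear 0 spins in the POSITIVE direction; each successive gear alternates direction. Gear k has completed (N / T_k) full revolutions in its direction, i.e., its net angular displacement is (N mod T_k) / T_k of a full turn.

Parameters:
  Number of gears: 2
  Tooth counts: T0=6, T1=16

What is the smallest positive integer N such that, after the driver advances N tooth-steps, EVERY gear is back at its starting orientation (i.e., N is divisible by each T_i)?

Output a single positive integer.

Gear k returns to start when N is a multiple of T_k.
All gears at start simultaneously when N is a common multiple of [6, 16]; the smallest such N is lcm(6, 16).
Start: lcm = T0 = 6
Fold in T1=16: gcd(6, 16) = 2; lcm(6, 16) = 6 * 16 / 2 = 96 / 2 = 48
Full cycle length = 48

Answer: 48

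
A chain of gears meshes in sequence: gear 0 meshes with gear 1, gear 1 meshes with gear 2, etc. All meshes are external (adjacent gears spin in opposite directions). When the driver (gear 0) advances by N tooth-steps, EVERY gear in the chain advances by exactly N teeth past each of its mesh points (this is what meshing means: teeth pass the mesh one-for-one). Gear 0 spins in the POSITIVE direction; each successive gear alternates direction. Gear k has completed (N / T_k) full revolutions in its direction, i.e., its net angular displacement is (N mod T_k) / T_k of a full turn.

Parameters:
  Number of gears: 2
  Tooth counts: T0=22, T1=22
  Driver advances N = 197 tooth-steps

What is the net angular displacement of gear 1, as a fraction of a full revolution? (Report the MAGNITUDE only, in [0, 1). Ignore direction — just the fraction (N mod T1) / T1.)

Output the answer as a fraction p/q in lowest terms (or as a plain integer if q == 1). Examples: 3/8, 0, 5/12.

Chain of 2 gears, tooth counts: [22, 22]
  gear 0: T0=22, direction=positive, advance = 197 mod 22 = 21 teeth = 21/22 turn
  gear 1: T1=22, direction=negative, advance = 197 mod 22 = 21 teeth = 21/22 turn
Gear 1: 197 mod 22 = 21
Fraction = 21 / 22 = 21/22 (gcd(21,22)=1) = 21/22

Answer: 21/22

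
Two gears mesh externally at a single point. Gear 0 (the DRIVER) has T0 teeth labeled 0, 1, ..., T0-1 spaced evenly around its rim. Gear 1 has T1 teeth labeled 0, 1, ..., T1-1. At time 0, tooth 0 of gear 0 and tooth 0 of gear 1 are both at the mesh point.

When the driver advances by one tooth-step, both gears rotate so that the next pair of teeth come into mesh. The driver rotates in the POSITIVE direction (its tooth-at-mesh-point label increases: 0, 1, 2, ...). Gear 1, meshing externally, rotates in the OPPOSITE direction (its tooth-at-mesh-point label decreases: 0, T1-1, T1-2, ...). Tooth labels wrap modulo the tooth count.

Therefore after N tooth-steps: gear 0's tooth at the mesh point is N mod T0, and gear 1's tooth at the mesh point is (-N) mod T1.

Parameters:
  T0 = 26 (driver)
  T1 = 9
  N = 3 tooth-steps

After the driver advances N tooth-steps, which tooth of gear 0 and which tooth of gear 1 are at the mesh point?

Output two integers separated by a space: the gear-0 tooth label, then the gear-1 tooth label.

Answer: 3 6

Derivation:
Gear 0 (driver, T0=26): tooth at mesh = N mod T0
  3 = 0 * 26 + 3, so 3 mod 26 = 3
  gear 0 tooth = 3
Gear 1 (driven, T1=9): tooth at mesh = (-N) mod T1
  3 = 0 * 9 + 3, so 3 mod 9 = 3
  (-3) mod 9 = (-3) mod 9 = 9 - 3 = 6
Mesh after 3 steps: gear-0 tooth 3 meets gear-1 tooth 6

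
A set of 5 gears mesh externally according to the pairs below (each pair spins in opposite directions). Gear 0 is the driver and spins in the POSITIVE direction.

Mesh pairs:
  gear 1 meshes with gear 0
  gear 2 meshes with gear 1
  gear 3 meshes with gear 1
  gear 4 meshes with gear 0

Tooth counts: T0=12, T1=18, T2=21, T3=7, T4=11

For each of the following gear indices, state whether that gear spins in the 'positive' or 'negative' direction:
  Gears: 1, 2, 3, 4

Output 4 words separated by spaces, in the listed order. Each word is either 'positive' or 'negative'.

Answer: negative positive positive negative

Derivation:
Gear 0 (driver): positive (depth 0)
  gear 1: meshes with gear 0 -> depth 1 -> negative (opposite of gear 0)
  gear 2: meshes with gear 1 -> depth 2 -> positive (opposite of gear 1)
  gear 3: meshes with gear 1 -> depth 2 -> positive (opposite of gear 1)
  gear 4: meshes with gear 0 -> depth 1 -> negative (opposite of gear 0)
Queried indices 1, 2, 3, 4 -> negative, positive, positive, negative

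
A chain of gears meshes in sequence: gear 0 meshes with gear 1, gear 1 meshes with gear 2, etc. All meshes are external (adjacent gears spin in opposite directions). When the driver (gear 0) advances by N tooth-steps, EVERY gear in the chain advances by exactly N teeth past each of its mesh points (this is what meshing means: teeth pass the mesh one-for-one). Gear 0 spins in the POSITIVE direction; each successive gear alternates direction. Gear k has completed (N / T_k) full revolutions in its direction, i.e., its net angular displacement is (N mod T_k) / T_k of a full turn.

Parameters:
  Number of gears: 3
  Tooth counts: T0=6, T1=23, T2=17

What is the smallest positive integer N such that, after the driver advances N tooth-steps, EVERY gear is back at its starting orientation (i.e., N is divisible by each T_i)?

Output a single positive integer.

Gear k returns to start when N is a multiple of T_k.
All gears at start simultaneously when N is a common multiple of [6, 23, 17]; the smallest such N is lcm(6, 23, 17).
Start: lcm = T0 = 6
Fold in T1=23: gcd(6, 23) = 1; lcm(6, 23) = 6 * 23 / 1 = 138 / 1 = 138
Fold in T2=17: gcd(138, 17) = 1; lcm(138, 17) = 138 * 17 / 1 = 2346 / 1 = 2346
Full cycle length = 2346

Answer: 2346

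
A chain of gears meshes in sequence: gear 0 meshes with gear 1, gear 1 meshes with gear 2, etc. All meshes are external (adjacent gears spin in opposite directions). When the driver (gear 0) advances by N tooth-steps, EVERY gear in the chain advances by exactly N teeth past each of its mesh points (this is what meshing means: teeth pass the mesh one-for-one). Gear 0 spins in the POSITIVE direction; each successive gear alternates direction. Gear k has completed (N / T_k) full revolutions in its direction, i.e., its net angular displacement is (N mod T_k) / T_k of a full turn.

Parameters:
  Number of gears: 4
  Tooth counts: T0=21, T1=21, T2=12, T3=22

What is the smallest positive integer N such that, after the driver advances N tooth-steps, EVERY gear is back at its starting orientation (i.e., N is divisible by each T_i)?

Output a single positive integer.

Gear k returns to start when N is a multiple of T_k.
All gears at start simultaneously when N is a common multiple of [21, 21, 12, 22]; the smallest such N is lcm(21, 21, 12, 22).
Start: lcm = T0 = 21
Fold in T1=21: gcd(21, 21) = 21; lcm(21, 21) = 21 * 21 / 21 = 441 / 21 = 21
Fold in T2=12: gcd(21, 12) = 3; lcm(21, 12) = 21 * 12 / 3 = 252 / 3 = 84
Fold in T3=22: gcd(84, 22) = 2; lcm(84, 22) = 84 * 22 / 2 = 1848 / 2 = 924
Full cycle length = 924

Answer: 924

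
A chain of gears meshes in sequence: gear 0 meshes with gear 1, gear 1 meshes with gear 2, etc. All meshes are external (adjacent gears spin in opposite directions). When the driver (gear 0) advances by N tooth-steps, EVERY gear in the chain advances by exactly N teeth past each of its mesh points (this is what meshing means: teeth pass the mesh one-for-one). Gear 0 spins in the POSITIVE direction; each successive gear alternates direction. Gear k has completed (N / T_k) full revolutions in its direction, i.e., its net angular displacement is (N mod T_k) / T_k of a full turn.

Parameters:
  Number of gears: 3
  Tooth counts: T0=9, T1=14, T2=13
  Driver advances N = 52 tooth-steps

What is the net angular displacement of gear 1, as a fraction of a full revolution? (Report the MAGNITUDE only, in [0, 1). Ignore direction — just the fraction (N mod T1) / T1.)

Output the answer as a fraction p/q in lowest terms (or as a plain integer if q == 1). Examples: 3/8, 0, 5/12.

Chain of 3 gears, tooth counts: [9, 14, 13]
  gear 0: T0=9, direction=positive, advance = 52 mod 9 = 7 teeth = 7/9 turn
  gear 1: T1=14, direction=negative, advance = 52 mod 14 = 10 teeth = 10/14 turn
  gear 2: T2=13, direction=positive, advance = 52 mod 13 = 0 teeth = 0/13 turn
Gear 1: 52 mod 14 = 10
Fraction = 10 / 14 = 5/7 (gcd(10,14)=2) = 5/7

Answer: 5/7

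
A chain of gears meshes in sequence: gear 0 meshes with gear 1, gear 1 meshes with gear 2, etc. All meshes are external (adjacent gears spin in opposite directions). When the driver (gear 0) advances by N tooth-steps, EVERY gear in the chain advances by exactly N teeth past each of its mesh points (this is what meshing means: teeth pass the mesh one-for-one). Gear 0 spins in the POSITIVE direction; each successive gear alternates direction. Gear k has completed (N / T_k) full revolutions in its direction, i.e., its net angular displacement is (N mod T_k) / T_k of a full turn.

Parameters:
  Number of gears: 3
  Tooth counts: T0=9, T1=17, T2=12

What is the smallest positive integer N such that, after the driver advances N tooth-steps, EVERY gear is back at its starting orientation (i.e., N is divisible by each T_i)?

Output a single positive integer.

Gear k returns to start when N is a multiple of T_k.
All gears at start simultaneously when N is a common multiple of [9, 17, 12]; the smallest such N is lcm(9, 17, 12).
Start: lcm = T0 = 9
Fold in T1=17: gcd(9, 17) = 1; lcm(9, 17) = 9 * 17 / 1 = 153 / 1 = 153
Fold in T2=12: gcd(153, 12) = 3; lcm(153, 12) = 153 * 12 / 3 = 1836 / 3 = 612
Full cycle length = 612

Answer: 612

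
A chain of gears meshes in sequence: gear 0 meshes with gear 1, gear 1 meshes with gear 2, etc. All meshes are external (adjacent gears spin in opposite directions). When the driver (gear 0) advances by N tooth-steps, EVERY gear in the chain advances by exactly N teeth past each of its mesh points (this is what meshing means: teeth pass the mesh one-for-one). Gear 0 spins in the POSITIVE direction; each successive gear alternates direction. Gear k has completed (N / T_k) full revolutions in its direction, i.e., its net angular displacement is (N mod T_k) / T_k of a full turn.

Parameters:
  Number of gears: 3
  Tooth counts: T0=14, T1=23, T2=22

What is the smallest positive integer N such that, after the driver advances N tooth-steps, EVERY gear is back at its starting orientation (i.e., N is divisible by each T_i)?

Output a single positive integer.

Answer: 3542

Derivation:
Gear k returns to start when N is a multiple of T_k.
All gears at start simultaneously when N is a common multiple of [14, 23, 22]; the smallest such N is lcm(14, 23, 22).
Start: lcm = T0 = 14
Fold in T1=23: gcd(14, 23) = 1; lcm(14, 23) = 14 * 23 / 1 = 322 / 1 = 322
Fold in T2=22: gcd(322, 22) = 2; lcm(322, 22) = 322 * 22 / 2 = 7084 / 2 = 3542
Full cycle length = 3542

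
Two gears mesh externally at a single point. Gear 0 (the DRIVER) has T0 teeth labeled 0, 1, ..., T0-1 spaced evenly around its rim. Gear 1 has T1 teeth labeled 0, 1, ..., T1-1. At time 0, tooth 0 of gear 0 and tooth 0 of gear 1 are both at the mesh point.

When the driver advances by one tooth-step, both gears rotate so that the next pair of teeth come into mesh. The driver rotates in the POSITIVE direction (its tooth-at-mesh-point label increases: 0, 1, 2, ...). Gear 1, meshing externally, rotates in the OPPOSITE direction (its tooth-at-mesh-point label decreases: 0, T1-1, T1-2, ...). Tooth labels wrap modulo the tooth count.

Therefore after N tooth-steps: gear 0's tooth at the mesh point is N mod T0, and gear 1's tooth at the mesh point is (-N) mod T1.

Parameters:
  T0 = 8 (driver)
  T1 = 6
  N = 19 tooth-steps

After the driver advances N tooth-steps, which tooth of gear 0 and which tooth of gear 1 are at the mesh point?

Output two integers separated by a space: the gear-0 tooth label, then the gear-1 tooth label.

Gear 0 (driver, T0=8): tooth at mesh = N mod T0
  19 = 2 * 8 + 3, so 19 mod 8 = 3
  gear 0 tooth = 3
Gear 1 (driven, T1=6): tooth at mesh = (-N) mod T1
  19 = 3 * 6 + 1, so 19 mod 6 = 1
  (-19) mod 6 = (-1) mod 6 = 6 - 1 = 5
Mesh after 19 steps: gear-0 tooth 3 meets gear-1 tooth 5

Answer: 3 5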